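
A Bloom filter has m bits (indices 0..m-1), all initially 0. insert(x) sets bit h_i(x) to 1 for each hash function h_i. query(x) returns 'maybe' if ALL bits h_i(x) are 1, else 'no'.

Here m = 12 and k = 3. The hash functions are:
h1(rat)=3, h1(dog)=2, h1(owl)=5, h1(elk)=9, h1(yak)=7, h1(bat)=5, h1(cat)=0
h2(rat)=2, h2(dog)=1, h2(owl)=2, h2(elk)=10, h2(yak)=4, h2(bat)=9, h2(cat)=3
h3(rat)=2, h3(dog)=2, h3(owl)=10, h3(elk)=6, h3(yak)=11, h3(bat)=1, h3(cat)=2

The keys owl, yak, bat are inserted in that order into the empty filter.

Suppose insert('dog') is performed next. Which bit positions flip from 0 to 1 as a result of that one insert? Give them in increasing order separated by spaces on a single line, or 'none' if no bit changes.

Start: bits=000000000000
After insert 'owl': sets bits 2 5 10 -> bits=001001000010
After insert 'yak': sets bits 4 7 11 -> bits=001011010011
After insert 'bat': sets bits 1 5 9 -> bits=011011010111
insert 'dog' would touch bits 1 2; currently bit1=1, bit2=1
Bits that are 0 among those (would change 0->1): none

Answer: none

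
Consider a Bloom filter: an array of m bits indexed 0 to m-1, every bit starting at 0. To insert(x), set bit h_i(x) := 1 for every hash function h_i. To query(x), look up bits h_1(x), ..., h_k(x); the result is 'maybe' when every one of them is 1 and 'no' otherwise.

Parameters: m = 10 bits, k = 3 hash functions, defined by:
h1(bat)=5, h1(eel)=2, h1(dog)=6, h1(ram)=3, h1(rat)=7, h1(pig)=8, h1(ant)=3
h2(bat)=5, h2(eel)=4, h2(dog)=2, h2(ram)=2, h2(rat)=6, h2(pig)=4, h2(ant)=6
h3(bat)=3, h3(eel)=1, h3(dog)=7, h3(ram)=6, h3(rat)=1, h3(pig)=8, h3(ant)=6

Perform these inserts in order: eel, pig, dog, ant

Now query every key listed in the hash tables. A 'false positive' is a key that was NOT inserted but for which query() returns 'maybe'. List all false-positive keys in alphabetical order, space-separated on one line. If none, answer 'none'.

Start: bits=0000000000
After insert 'eel': sets bits 1 2 4 -> bits=0110100000
After insert 'pig': sets bits 4 8 -> bits=0110100010
After insert 'dog': sets bits 2 6 7 -> bits=0110101110
After insert 'ant': sets bits 3 6 -> bits=0111101110
Not inserted: bat ram rat — query each against bits=0111101110:
query bat: checks bit3=1, bit5=0 (has a 0) -> no => not a false positive
query ram: checks bit2=1, bit3=1, bit6=1 (all 1) -> maybe => FALSE POSITIVE
query rat: checks bit1=1, bit6=1, bit7=1 (all 1) -> maybe => FALSE POSITIVE
False positives (alphabetical): ram rat

Answer: ram rat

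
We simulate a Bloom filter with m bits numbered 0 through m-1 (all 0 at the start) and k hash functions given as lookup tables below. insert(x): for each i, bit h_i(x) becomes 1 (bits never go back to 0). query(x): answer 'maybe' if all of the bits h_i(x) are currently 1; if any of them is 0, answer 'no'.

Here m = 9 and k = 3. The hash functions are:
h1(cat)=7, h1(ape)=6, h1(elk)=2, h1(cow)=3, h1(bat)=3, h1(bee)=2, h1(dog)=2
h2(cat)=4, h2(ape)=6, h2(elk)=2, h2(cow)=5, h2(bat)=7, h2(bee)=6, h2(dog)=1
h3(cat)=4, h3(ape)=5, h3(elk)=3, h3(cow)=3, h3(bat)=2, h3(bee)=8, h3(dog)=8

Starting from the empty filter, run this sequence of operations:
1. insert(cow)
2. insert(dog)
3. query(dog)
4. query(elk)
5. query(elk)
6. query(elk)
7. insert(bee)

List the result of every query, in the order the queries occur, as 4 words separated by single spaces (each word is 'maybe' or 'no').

Answer: maybe maybe maybe maybe

Derivation:
Start: bits=000000000
Op 1: insert cow -> sets bits 3 5 -> bits=000101000
Op 2: insert dog -> sets bits 1 2 8 -> bits=011101001
Op 3: query dog -> checks bit1=1, bit2=1, bit8=1 (all 1) -> maybe
Op 4: query elk -> checks bit2=1, bit3=1 (all 1) -> maybe
Op 5: query elk -> checks bit2=1, bit3=1 (all 1) -> maybe
Op 6: query elk -> checks bit2=1, bit3=1 (all 1) -> maybe
Op 7: insert bee -> sets bits 2 6 8 -> bits=011101101
Query results in order: maybe maybe maybe maybe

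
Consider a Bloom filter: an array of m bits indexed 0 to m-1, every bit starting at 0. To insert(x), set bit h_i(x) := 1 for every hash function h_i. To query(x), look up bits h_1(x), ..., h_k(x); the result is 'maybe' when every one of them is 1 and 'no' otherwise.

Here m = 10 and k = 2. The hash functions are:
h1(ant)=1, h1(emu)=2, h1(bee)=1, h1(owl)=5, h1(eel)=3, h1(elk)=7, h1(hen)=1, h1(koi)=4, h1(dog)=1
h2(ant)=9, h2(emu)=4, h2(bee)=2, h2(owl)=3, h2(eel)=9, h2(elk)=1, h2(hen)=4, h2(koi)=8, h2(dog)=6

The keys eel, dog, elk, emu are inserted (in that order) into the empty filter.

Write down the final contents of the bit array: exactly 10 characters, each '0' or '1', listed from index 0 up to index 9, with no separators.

Start: bits=0000000000
After insert 'eel': sets bits 3 9 -> bits=0001000001
After insert 'dog': sets bits 1 6 -> bits=0101001001
After insert 'elk': sets bits 1 7 -> bits=0101001101
After insert 'emu': sets bits 2 4 -> bits=0111101101

Answer: 0111101101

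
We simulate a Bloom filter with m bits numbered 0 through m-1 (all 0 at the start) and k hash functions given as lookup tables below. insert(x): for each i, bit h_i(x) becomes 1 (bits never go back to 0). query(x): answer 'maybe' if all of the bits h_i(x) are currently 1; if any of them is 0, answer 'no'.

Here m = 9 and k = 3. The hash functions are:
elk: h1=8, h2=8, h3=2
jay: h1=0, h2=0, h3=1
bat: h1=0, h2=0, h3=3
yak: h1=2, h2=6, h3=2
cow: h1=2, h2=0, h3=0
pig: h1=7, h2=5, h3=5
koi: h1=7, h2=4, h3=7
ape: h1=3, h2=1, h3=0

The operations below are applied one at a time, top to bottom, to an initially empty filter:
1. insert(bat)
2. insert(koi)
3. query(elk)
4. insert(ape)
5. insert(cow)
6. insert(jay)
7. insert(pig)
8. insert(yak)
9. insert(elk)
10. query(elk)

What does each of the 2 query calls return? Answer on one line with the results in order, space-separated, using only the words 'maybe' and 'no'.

Start: bits=000000000
Op 1: insert bat -> sets bits 0 3 -> bits=100100000
Op 2: insert koi -> sets bits 4 7 -> bits=100110010
Op 3: query elk -> checks bit2=0, bit8=0 (has a 0) -> no
Op 4: insert ape -> sets bits 0 1 3 -> bits=110110010
Op 5: insert cow -> sets bits 0 2 -> bits=111110010
Op 6: insert jay -> sets bits 0 1 -> bits=111110010
Op 7: insert pig -> sets bits 5 7 -> bits=111111010
Op 8: insert yak -> sets bits 2 6 -> bits=111111110
Op 9: insert elk -> sets bits 2 8 -> bits=111111111
Op 10: query elk -> checks bit2=1, bit8=1 (all 1) -> maybe
Query results in order: no maybe

Answer: no maybe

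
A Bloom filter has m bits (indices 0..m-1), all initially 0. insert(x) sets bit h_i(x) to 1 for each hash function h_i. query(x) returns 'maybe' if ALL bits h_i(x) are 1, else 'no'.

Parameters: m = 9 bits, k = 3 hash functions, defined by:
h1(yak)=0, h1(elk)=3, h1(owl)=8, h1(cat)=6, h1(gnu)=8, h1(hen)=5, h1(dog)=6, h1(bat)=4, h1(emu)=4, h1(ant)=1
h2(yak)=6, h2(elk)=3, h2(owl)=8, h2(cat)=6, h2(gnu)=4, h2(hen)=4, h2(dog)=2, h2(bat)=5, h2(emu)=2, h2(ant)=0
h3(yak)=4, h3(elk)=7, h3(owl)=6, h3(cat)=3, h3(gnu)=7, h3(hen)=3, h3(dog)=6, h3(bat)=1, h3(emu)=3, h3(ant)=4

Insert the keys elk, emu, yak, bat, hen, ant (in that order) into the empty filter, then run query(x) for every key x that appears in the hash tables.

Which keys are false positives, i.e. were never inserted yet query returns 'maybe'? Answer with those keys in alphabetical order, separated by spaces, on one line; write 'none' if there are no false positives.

Answer: cat dog

Derivation:
Start: bits=000000000
After insert 'elk': sets bits 3 7 -> bits=000100010
After insert 'emu': sets bits 2 3 4 -> bits=001110010
After insert 'yak': sets bits 0 4 6 -> bits=101110110
After insert 'bat': sets bits 1 4 5 -> bits=111111110
After insert 'hen': sets bits 3 4 5 -> bits=111111110
After insert 'ant': sets bits 0 1 4 -> bits=111111110
Not inserted: cat dog gnu owl — query each against bits=111111110:
query cat: checks bit3=1, bit6=1 (all 1) -> maybe => FALSE POSITIVE
query dog: checks bit2=1, bit6=1 (all 1) -> maybe => FALSE POSITIVE
query gnu: checks bit4=1, bit7=1, bit8=0 (has a 0) -> no => not a false positive
query owl: checks bit6=1, bit8=0 (has a 0) -> no => not a false positive
False positives (alphabetical): cat dog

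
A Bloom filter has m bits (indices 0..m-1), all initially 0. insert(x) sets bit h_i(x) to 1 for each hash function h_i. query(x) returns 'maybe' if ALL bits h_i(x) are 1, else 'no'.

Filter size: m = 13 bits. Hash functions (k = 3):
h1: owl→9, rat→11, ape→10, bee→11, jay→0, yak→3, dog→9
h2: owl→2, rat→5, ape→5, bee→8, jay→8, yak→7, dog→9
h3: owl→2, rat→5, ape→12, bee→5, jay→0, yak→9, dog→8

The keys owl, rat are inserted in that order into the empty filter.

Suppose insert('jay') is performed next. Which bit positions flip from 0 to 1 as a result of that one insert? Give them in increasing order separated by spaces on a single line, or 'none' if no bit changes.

Start: bits=0000000000000
After insert 'owl': sets bits 2 9 -> bits=0010000001000
After insert 'rat': sets bits 5 11 -> bits=0010010001010
insert 'jay' would touch bits 0 8; currently bit0=0, bit8=0
Bits that are 0 among those (would change 0->1): 0 8

Answer: 0 8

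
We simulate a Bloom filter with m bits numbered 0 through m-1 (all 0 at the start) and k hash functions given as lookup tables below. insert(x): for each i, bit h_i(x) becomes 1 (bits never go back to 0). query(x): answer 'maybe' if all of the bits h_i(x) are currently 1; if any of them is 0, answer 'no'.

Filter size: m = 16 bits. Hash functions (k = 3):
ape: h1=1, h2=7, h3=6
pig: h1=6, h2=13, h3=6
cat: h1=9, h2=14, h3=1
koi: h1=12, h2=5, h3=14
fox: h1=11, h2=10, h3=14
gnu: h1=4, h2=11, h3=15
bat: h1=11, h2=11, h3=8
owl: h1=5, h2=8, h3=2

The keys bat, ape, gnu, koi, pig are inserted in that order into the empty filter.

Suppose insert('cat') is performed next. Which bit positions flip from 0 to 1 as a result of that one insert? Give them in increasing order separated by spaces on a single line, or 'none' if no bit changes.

Start: bits=0000000000000000
After insert 'bat': sets bits 8 11 -> bits=0000000010010000
After insert 'ape': sets bits 1 6 7 -> bits=0100001110010000
After insert 'gnu': sets bits 4 11 15 -> bits=0100101110010001
After insert 'koi': sets bits 5 12 14 -> bits=0100111110011011
After insert 'pig': sets bits 6 13 -> bits=0100111110011111
insert 'cat' would touch bits 1 9 14; currently bit1=1, bit9=0, bit14=1
Bits that are 0 among those (would change 0->1): 9

Answer: 9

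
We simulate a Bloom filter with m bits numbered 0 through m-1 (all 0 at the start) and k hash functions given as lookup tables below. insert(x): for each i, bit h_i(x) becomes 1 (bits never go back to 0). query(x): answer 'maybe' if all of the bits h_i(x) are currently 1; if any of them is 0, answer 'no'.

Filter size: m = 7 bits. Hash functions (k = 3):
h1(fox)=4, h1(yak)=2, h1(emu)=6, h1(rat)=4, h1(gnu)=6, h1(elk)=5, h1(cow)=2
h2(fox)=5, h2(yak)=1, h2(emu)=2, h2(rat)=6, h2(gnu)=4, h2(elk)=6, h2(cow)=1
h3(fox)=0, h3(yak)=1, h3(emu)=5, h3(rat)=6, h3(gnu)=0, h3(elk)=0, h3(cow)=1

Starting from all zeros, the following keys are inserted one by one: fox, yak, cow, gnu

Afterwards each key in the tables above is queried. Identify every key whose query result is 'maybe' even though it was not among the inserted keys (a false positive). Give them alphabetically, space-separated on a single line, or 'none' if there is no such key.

Start: bits=0000000
After insert 'fox': sets bits 0 4 5 -> bits=1000110
After insert 'yak': sets bits 1 2 -> bits=1110110
After insert 'cow': sets bits 1 2 -> bits=1110110
After insert 'gnu': sets bits 0 4 6 -> bits=1110111
Not inserted: elk emu rat — query each against bits=1110111:
query elk: checks bit0=1, bit5=1, bit6=1 (all 1) -> maybe => FALSE POSITIVE
query emu: checks bit2=1, bit5=1, bit6=1 (all 1) -> maybe => FALSE POSITIVE
query rat: checks bit4=1, bit6=1 (all 1) -> maybe => FALSE POSITIVE
False positives (alphabetical): elk emu rat

Answer: elk emu rat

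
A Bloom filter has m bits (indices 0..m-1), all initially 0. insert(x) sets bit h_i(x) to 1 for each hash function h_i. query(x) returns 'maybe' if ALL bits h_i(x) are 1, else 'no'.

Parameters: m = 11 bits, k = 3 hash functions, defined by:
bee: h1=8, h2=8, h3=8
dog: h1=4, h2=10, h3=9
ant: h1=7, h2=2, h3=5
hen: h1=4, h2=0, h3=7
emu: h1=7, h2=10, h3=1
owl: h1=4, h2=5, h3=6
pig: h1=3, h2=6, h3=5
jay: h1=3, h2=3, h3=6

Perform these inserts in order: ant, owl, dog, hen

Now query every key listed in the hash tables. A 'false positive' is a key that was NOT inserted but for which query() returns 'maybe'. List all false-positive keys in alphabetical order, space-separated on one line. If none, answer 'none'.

Answer: none

Derivation:
Start: bits=00000000000
After insert 'ant': sets bits 2 5 7 -> bits=00100101000
After insert 'owl': sets bits 4 5 6 -> bits=00101111000
After insert 'dog': sets bits 4 9 10 -> bits=00101111011
After insert 'hen': sets bits 0 4 7 -> bits=10101111011
Not inserted: bee emu jay pig — query each against bits=10101111011:
query bee: checks bit8=0 (has a 0) -> no => not a false positive
query emu: checks bit1=0, bit7=1, bit10=1 (has a 0) -> no => not a false positive
query jay: checks bit3=0, bit6=1 (has a 0) -> no => not a false positive
query pig: checks bit3=0, bit5=1, bit6=1 (has a 0) -> no => not a false positive
False positives (alphabetical): none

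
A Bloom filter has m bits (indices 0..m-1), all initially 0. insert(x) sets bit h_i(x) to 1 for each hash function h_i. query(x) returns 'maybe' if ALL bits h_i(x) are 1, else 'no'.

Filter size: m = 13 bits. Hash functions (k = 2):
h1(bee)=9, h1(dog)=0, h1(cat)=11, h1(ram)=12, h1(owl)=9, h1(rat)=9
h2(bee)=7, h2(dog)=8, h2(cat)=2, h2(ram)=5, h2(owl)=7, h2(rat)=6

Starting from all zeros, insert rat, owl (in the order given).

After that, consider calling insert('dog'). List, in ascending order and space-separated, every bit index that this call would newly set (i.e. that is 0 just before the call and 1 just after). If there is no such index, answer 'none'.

Answer: 0 8

Derivation:
Start: bits=0000000000000
After insert 'rat': sets bits 6 9 -> bits=0000001001000
After insert 'owl': sets bits 7 9 -> bits=0000001101000
insert 'dog' would touch bits 0 8; currently bit0=0, bit8=0
Bits that are 0 among those (would change 0->1): 0 8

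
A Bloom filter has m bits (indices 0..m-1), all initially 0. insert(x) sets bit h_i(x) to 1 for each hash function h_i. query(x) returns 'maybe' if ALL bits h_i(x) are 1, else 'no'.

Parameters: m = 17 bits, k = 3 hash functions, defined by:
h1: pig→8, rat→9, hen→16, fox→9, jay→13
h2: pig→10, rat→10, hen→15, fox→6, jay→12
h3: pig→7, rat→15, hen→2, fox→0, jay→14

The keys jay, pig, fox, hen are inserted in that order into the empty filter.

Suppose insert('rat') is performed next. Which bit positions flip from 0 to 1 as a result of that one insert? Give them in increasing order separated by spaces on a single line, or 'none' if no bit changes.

Start: bits=00000000000000000
After insert 'jay': sets bits 12 13 14 -> bits=00000000000011100
After insert 'pig': sets bits 7 8 10 -> bits=00000001101011100
After insert 'fox': sets bits 0 6 9 -> bits=10000011111011100
After insert 'hen': sets bits 2 15 16 -> bits=10100011111011111
insert 'rat' would touch bits 9 10 15; currently bit9=1, bit10=1, bit15=1
Bits that are 0 among those (would change 0->1): none

Answer: none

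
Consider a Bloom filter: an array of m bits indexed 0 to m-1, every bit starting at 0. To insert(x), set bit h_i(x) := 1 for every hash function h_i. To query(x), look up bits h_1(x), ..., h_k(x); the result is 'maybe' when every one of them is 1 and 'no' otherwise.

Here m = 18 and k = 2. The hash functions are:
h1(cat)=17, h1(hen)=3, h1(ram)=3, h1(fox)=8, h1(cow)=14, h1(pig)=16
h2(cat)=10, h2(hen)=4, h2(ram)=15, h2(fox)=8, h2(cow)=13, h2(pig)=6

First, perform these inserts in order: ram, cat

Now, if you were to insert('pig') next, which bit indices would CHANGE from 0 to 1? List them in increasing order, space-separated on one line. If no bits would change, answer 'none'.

Answer: 6 16

Derivation:
Start: bits=000000000000000000
After insert 'ram': sets bits 3 15 -> bits=000100000000000100
After insert 'cat': sets bits 10 17 -> bits=000100000010000101
insert 'pig' would touch bits 6 16; currently bit6=0, bit16=0
Bits that are 0 among those (would change 0->1): 6 16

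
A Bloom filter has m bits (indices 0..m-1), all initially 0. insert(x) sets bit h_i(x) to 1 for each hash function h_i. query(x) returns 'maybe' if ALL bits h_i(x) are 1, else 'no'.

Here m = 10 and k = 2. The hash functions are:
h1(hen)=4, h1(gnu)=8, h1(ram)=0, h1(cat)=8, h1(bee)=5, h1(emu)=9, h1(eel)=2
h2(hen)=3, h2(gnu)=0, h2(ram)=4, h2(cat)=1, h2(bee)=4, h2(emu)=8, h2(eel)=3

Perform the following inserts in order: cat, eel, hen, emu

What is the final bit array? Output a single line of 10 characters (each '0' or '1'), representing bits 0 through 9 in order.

Start: bits=0000000000
After insert 'cat': sets bits 1 8 -> bits=0100000010
After insert 'eel': sets bits 2 3 -> bits=0111000010
After insert 'hen': sets bits 3 4 -> bits=0111100010
After insert 'emu': sets bits 8 9 -> bits=0111100011

Answer: 0111100011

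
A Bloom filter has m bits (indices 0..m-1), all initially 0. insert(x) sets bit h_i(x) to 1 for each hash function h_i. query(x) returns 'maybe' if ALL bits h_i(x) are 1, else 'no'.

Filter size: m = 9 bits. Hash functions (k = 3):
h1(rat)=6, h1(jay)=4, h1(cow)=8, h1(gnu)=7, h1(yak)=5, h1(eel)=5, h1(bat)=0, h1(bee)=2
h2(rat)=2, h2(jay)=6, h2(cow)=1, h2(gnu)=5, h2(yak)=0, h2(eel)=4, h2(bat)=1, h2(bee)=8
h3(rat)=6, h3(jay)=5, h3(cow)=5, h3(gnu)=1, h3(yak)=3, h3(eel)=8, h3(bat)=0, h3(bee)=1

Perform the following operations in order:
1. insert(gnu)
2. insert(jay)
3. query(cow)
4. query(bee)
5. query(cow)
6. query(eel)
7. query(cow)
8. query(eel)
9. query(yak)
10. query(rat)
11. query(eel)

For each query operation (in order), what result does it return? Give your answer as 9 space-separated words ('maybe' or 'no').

Start: bits=000000000
Op 1: insert gnu -> sets bits 1 5 7 -> bits=010001010
Op 2: insert jay -> sets bits 4 5 6 -> bits=010011110
Op 3: query cow -> checks bit1=1, bit5=1, bit8=0 (has a 0) -> no
Op 4: query bee -> checks bit1=1, bit2=0, bit8=0 (has a 0) -> no
Op 5: query cow -> checks bit1=1, bit5=1, bit8=0 (has a 0) -> no
Op 6: query eel -> checks bit4=1, bit5=1, bit8=0 (has a 0) -> no
Op 7: query cow -> checks bit1=1, bit5=1, bit8=0 (has a 0) -> no
Op 8: query eel -> checks bit4=1, bit5=1, bit8=0 (has a 0) -> no
Op 9: query yak -> checks bit0=0, bit3=0, bit5=1 (has a 0) -> no
Op 10: query rat -> checks bit2=0, bit6=1 (has a 0) -> no
Op 11: query eel -> checks bit4=1, bit5=1, bit8=0 (has a 0) -> no
Query results in order: no no no no no no no no no

Answer: no no no no no no no no no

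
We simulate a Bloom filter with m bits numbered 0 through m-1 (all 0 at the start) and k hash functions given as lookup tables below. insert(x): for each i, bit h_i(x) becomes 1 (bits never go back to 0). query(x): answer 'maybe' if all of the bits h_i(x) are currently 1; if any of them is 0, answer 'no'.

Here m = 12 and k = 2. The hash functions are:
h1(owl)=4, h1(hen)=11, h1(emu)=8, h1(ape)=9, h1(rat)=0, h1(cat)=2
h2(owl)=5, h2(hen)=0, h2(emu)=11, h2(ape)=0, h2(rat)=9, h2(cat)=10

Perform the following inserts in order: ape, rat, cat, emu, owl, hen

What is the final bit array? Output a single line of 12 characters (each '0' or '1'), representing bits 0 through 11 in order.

Start: bits=000000000000
After insert 'ape': sets bits 0 9 -> bits=100000000100
After insert 'rat': sets bits 0 9 -> bits=100000000100
After insert 'cat': sets bits 2 10 -> bits=101000000110
After insert 'emu': sets bits 8 11 -> bits=101000001111
After insert 'owl': sets bits 4 5 -> bits=101011001111
After insert 'hen': sets bits 0 11 -> bits=101011001111

Answer: 101011001111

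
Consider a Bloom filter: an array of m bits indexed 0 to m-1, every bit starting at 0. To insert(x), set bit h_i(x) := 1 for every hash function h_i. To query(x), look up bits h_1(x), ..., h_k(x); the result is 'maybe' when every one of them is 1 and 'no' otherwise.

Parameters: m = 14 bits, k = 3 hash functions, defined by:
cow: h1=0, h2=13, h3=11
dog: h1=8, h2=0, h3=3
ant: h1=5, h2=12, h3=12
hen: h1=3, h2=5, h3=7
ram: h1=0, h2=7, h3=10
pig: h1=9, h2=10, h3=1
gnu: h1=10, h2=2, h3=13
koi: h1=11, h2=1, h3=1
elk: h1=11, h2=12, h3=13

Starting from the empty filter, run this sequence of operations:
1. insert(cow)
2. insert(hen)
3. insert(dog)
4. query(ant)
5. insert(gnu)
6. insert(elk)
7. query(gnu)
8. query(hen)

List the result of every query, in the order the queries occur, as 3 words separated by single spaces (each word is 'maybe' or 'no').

Answer: no maybe maybe

Derivation:
Start: bits=00000000000000
Op 1: insert cow -> sets bits 0 11 13 -> bits=10000000000101
Op 2: insert hen -> sets bits 3 5 7 -> bits=10010101000101
Op 3: insert dog -> sets bits 0 3 8 -> bits=10010101100101
Op 4: query ant -> checks bit5=1, bit12=0 (has a 0) -> no
Op 5: insert gnu -> sets bits 2 10 13 -> bits=10110101101101
Op 6: insert elk -> sets bits 11 12 13 -> bits=10110101101111
Op 7: query gnu -> checks bit2=1, bit10=1, bit13=1 (all 1) -> maybe
Op 8: query hen -> checks bit3=1, bit5=1, bit7=1 (all 1) -> maybe
Query results in order: no maybe maybe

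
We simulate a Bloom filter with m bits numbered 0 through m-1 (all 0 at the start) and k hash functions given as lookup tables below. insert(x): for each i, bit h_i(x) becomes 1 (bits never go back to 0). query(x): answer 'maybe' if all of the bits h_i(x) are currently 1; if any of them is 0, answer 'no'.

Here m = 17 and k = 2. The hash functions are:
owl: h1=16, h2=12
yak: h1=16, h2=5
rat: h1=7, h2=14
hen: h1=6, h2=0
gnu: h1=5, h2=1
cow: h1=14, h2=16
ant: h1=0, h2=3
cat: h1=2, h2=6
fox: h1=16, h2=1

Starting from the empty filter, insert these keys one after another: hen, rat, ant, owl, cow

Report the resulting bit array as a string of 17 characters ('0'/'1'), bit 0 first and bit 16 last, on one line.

Answer: 10010011000010101

Derivation:
Start: bits=00000000000000000
After insert 'hen': sets bits 0 6 -> bits=10000010000000000
After insert 'rat': sets bits 7 14 -> bits=10000011000000100
After insert 'ant': sets bits 0 3 -> bits=10010011000000100
After insert 'owl': sets bits 12 16 -> bits=10010011000010101
After insert 'cow': sets bits 14 16 -> bits=10010011000010101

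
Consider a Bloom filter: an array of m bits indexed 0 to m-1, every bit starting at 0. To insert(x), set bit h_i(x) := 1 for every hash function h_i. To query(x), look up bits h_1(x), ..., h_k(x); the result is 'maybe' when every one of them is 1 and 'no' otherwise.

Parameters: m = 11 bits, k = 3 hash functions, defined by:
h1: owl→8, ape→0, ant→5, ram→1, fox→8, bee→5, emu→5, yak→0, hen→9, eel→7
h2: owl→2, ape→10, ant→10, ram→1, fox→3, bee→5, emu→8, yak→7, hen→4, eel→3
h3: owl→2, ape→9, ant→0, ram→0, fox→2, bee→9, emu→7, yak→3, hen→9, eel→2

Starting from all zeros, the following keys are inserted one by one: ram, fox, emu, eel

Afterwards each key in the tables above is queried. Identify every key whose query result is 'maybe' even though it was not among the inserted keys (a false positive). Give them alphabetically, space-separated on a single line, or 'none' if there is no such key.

Answer: owl yak

Derivation:
Start: bits=00000000000
After insert 'ram': sets bits 0 1 -> bits=11000000000
After insert 'fox': sets bits 2 3 8 -> bits=11110000100
After insert 'emu': sets bits 5 7 8 -> bits=11110101100
After insert 'eel': sets bits 2 3 7 -> bits=11110101100
Not inserted: ant ape bee hen owl yak — query each against bits=11110101100:
query ant: checks bit0=1, bit5=1, bit10=0 (has a 0) -> no => not a false positive
query ape: checks bit0=1, bit9=0, bit10=0 (has a 0) -> no => not a false positive
query bee: checks bit5=1, bit9=0 (has a 0) -> no => not a false positive
query hen: checks bit4=0, bit9=0 (has a 0) -> no => not a false positive
query owl: checks bit2=1, bit8=1 (all 1) -> maybe => FALSE POSITIVE
query yak: checks bit0=1, bit3=1, bit7=1 (all 1) -> maybe => FALSE POSITIVE
False positives (alphabetical): owl yak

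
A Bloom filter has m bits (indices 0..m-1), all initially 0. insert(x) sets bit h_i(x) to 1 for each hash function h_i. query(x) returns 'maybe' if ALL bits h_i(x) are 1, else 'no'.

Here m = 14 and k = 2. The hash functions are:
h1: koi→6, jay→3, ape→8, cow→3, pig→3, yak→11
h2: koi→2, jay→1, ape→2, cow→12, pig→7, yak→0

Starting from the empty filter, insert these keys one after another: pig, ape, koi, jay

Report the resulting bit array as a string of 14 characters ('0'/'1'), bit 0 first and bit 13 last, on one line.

Answer: 01110011100000

Derivation:
Start: bits=00000000000000
After insert 'pig': sets bits 3 7 -> bits=00010001000000
After insert 'ape': sets bits 2 8 -> bits=00110001100000
After insert 'koi': sets bits 2 6 -> bits=00110011100000
After insert 'jay': sets bits 1 3 -> bits=01110011100000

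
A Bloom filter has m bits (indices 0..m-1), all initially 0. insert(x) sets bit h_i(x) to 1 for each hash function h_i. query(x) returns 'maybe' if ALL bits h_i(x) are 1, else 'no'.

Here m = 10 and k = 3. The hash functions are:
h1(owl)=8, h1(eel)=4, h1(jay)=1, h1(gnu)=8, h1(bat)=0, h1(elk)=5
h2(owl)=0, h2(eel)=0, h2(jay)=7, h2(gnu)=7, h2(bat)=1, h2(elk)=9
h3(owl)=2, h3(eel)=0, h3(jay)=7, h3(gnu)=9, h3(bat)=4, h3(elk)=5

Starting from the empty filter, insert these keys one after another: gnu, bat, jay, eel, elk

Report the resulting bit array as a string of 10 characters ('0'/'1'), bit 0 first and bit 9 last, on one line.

Answer: 1100110111

Derivation:
Start: bits=0000000000
After insert 'gnu': sets bits 7 8 9 -> bits=0000000111
After insert 'bat': sets bits 0 1 4 -> bits=1100100111
After insert 'jay': sets bits 1 7 -> bits=1100100111
After insert 'eel': sets bits 0 4 -> bits=1100100111
After insert 'elk': sets bits 5 9 -> bits=1100110111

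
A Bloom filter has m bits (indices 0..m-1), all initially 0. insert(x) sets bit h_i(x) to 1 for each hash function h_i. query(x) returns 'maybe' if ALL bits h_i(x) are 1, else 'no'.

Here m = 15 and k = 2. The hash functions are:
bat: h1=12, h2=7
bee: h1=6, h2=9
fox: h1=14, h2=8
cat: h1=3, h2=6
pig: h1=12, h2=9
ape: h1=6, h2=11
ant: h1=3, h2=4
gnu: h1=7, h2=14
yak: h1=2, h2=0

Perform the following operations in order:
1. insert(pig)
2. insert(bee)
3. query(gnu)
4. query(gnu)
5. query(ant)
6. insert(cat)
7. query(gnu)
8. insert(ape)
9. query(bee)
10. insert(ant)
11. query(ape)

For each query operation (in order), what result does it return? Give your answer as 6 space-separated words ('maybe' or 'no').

Start: bits=000000000000000
Op 1: insert pig -> sets bits 9 12 -> bits=000000000100100
Op 2: insert bee -> sets bits 6 9 -> bits=000000100100100
Op 3: query gnu -> checks bit7=0, bit14=0 (has a 0) -> no
Op 4: query gnu -> checks bit7=0, bit14=0 (has a 0) -> no
Op 5: query ant -> checks bit3=0, bit4=0 (has a 0) -> no
Op 6: insert cat -> sets bits 3 6 -> bits=000100100100100
Op 7: query gnu -> checks bit7=0, bit14=0 (has a 0) -> no
Op 8: insert ape -> sets bits 6 11 -> bits=000100100101100
Op 9: query bee -> checks bit6=1, bit9=1 (all 1) -> maybe
Op 10: insert ant -> sets bits 3 4 -> bits=000110100101100
Op 11: query ape -> checks bit6=1, bit11=1 (all 1) -> maybe
Query results in order: no no no no maybe maybe

Answer: no no no no maybe maybe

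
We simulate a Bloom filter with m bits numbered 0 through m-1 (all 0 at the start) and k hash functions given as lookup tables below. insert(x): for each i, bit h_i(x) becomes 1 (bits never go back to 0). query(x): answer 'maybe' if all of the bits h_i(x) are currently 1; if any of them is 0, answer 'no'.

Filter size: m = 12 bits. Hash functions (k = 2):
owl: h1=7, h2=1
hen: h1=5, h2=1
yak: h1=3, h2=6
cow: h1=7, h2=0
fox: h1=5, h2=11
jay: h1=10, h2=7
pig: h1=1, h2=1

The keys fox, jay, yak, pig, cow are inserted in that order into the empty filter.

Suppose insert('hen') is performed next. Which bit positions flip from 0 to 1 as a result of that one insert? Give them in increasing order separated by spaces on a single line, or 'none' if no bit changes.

Answer: none

Derivation:
Start: bits=000000000000
After insert 'fox': sets bits 5 11 -> bits=000001000001
After insert 'jay': sets bits 7 10 -> bits=000001010011
After insert 'yak': sets bits 3 6 -> bits=000101110011
After insert 'pig': sets bits 1 -> bits=010101110011
After insert 'cow': sets bits 0 7 -> bits=110101110011
insert 'hen' would touch bits 1 5; currently bit1=1, bit5=1
Bits that are 0 among those (would change 0->1): none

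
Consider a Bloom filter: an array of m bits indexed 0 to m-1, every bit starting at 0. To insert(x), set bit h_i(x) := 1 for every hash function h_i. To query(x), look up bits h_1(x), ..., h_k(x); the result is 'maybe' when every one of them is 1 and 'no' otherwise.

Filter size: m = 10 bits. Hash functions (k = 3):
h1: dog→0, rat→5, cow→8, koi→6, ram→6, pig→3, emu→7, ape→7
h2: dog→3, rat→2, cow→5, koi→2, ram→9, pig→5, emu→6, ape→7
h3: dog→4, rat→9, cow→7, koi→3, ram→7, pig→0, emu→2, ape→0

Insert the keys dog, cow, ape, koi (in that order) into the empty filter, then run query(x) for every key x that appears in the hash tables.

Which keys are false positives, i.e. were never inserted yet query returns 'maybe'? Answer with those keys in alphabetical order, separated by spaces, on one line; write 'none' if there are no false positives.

Answer: emu pig

Derivation:
Start: bits=0000000000
After insert 'dog': sets bits 0 3 4 -> bits=1001100000
After insert 'cow': sets bits 5 7 8 -> bits=1001110110
After insert 'ape': sets bits 0 7 -> bits=1001110110
After insert 'koi': sets bits 2 3 6 -> bits=1011111110
Not inserted: emu pig ram rat — query each against bits=1011111110:
query emu: checks bit2=1, bit6=1, bit7=1 (all 1) -> maybe => FALSE POSITIVE
query pig: checks bit0=1, bit3=1, bit5=1 (all 1) -> maybe => FALSE POSITIVE
query ram: checks bit6=1, bit7=1, bit9=0 (has a 0) -> no => not a false positive
query rat: checks bit2=1, bit5=1, bit9=0 (has a 0) -> no => not a false positive
False positives (alphabetical): emu pig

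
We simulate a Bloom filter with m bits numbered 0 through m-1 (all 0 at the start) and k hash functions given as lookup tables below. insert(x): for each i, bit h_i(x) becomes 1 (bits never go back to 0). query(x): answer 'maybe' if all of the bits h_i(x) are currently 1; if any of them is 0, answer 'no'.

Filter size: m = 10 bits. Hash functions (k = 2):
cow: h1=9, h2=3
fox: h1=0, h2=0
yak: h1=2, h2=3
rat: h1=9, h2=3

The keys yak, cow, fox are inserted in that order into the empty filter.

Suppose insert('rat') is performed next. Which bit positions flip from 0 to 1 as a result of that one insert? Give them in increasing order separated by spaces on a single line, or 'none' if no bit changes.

Start: bits=0000000000
After insert 'yak': sets bits 2 3 -> bits=0011000000
After insert 'cow': sets bits 3 9 -> bits=0011000001
After insert 'fox': sets bits 0 -> bits=1011000001
insert 'rat' would touch bits 3 9; currently bit3=1, bit9=1
Bits that are 0 among those (would change 0->1): none

Answer: none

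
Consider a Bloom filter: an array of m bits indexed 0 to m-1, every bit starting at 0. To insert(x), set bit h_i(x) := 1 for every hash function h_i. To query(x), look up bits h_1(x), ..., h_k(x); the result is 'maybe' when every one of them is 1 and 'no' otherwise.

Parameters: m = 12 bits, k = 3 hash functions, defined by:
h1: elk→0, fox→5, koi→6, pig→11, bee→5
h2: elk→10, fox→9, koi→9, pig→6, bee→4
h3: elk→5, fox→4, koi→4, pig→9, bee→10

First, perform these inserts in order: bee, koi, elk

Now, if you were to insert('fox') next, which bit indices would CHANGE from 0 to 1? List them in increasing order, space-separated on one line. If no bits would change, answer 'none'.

Start: bits=000000000000
After insert 'bee': sets bits 4 5 10 -> bits=000011000010
After insert 'koi': sets bits 4 6 9 -> bits=000011100110
After insert 'elk': sets bits 0 5 10 -> bits=100011100110
insert 'fox' would touch bits 4 5 9; currently bit4=1, bit5=1, bit9=1
Bits that are 0 among those (would change 0->1): none

Answer: none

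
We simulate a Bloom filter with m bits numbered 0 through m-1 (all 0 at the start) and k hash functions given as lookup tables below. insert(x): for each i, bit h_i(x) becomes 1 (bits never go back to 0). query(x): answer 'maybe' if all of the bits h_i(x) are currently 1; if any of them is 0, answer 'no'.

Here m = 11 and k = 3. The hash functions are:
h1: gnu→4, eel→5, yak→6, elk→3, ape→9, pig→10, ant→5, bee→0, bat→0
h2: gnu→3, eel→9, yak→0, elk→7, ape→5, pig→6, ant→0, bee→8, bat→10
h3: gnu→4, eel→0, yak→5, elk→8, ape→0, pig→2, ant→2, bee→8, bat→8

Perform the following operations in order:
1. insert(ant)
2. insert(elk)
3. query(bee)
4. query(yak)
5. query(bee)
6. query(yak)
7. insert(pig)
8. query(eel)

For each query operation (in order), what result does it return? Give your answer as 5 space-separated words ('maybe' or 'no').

Start: bits=00000000000
Op 1: insert ant -> sets bits 0 2 5 -> bits=10100100000
Op 2: insert elk -> sets bits 3 7 8 -> bits=10110101100
Op 3: query bee -> checks bit0=1, bit8=1 (all 1) -> maybe
Op 4: query yak -> checks bit0=1, bit5=1, bit6=0 (has a 0) -> no
Op 5: query bee -> checks bit0=1, bit8=1 (all 1) -> maybe
Op 6: query yak -> checks bit0=1, bit5=1, bit6=0 (has a 0) -> no
Op 7: insert pig -> sets bits 2 6 10 -> bits=10110111101
Op 8: query eel -> checks bit0=1, bit5=1, bit9=0 (has a 0) -> no
Query results in order: maybe no maybe no no

Answer: maybe no maybe no no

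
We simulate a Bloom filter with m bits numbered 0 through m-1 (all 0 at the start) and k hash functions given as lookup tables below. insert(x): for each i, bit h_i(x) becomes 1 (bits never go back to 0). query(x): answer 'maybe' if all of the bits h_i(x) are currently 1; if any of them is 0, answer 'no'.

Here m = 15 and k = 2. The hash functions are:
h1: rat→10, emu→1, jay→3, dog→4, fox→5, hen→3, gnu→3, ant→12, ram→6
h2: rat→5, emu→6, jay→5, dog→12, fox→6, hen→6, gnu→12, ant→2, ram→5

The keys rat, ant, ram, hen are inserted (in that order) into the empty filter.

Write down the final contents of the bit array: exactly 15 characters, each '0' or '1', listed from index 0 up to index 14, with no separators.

Start: bits=000000000000000
After insert 'rat': sets bits 5 10 -> bits=000001000010000
After insert 'ant': sets bits 2 12 -> bits=001001000010100
After insert 'ram': sets bits 5 6 -> bits=001001100010100
After insert 'hen': sets bits 3 6 -> bits=001101100010100

Answer: 001101100010100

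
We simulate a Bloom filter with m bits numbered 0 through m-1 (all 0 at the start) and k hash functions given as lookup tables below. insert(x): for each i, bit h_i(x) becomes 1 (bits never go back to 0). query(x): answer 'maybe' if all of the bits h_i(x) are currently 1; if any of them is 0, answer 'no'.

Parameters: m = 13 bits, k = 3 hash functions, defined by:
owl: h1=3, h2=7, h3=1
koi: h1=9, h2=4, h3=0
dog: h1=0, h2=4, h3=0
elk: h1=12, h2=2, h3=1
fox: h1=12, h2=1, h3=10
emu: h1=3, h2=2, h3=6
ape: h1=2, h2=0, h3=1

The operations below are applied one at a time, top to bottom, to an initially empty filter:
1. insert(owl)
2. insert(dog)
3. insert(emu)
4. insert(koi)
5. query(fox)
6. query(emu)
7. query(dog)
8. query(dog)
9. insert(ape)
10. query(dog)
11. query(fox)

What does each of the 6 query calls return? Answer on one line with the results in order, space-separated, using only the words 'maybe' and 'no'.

Answer: no maybe maybe maybe maybe no

Derivation:
Start: bits=0000000000000
Op 1: insert owl -> sets bits 1 3 7 -> bits=0101000100000
Op 2: insert dog -> sets bits 0 4 -> bits=1101100100000
Op 3: insert emu -> sets bits 2 3 6 -> bits=1111101100000
Op 4: insert koi -> sets bits 0 4 9 -> bits=1111101101000
Op 5: query fox -> checks bit1=1, bit10=0, bit12=0 (has a 0) -> no
Op 6: query emu -> checks bit2=1, bit3=1, bit6=1 (all 1) -> maybe
Op 7: query dog -> checks bit0=1, bit4=1 (all 1) -> maybe
Op 8: query dog -> checks bit0=1, bit4=1 (all 1) -> maybe
Op 9: insert ape -> sets bits 0 1 2 -> bits=1111101101000
Op 10: query dog -> checks bit0=1, bit4=1 (all 1) -> maybe
Op 11: query fox -> checks bit1=1, bit10=0, bit12=0 (has a 0) -> no
Query results in order: no maybe maybe maybe maybe no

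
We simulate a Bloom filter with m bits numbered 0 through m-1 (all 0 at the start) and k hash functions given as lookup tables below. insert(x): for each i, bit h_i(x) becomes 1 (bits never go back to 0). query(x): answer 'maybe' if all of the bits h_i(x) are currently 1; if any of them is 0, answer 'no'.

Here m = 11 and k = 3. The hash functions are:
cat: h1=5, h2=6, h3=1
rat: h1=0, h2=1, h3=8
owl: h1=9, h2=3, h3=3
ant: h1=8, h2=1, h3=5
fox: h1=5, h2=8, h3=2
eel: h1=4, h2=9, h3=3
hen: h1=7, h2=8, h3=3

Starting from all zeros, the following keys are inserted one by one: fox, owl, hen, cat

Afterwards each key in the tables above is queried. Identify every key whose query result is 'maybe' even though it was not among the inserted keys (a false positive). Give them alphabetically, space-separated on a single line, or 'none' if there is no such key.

Start: bits=00000000000
After insert 'fox': sets bits 2 5 8 -> bits=00100100100
After insert 'owl': sets bits 3 9 -> bits=00110100110
After insert 'hen': sets bits 3 7 8 -> bits=00110101110
After insert 'cat': sets bits 1 5 6 -> bits=01110111110
Not inserted: ant eel rat — query each against bits=01110111110:
query ant: checks bit1=1, bit5=1, bit8=1 (all 1) -> maybe => FALSE POSITIVE
query eel: checks bit3=1, bit4=0, bit9=1 (has a 0) -> no => not a false positive
query rat: checks bit0=0, bit1=1, bit8=1 (has a 0) -> no => not a false positive
False positives (alphabetical): ant

Answer: ant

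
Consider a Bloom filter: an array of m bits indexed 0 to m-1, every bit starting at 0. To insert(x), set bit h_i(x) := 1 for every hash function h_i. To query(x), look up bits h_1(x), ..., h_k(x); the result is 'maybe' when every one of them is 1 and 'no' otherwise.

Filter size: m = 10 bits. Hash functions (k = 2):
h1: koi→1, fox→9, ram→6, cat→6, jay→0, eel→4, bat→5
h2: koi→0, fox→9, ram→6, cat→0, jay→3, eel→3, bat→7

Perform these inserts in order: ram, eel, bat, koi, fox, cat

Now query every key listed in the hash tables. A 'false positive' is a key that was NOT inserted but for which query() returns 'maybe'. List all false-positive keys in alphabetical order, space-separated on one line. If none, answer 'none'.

Start: bits=0000000000
After insert 'ram': sets bits 6 -> bits=0000001000
After insert 'eel': sets bits 3 4 -> bits=0001101000
After insert 'bat': sets bits 5 7 -> bits=0001111100
After insert 'koi': sets bits 0 1 -> bits=1101111100
After insert 'fox': sets bits 9 -> bits=1101111101
After insert 'cat': sets bits 0 6 -> bits=1101111101
Not inserted: jay — query each against bits=1101111101:
query jay: checks bit0=1, bit3=1 (all 1) -> maybe => FALSE POSITIVE
False positives (alphabetical): jay

Answer: jay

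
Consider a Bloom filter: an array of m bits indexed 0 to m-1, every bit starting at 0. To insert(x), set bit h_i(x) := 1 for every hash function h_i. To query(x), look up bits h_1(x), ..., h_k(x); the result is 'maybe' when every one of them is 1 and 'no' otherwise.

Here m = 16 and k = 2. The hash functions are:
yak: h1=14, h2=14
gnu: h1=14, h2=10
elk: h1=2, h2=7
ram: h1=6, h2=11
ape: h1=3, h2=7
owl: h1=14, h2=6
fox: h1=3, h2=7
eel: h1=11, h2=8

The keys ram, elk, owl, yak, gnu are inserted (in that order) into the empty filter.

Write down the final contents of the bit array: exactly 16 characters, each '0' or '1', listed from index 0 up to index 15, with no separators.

Start: bits=0000000000000000
After insert 'ram': sets bits 6 11 -> bits=0000001000010000
After insert 'elk': sets bits 2 7 -> bits=0010001100010000
After insert 'owl': sets bits 6 14 -> bits=0010001100010010
After insert 'yak': sets bits 14 -> bits=0010001100010010
After insert 'gnu': sets bits 10 14 -> bits=0010001100110010

Answer: 0010001100110010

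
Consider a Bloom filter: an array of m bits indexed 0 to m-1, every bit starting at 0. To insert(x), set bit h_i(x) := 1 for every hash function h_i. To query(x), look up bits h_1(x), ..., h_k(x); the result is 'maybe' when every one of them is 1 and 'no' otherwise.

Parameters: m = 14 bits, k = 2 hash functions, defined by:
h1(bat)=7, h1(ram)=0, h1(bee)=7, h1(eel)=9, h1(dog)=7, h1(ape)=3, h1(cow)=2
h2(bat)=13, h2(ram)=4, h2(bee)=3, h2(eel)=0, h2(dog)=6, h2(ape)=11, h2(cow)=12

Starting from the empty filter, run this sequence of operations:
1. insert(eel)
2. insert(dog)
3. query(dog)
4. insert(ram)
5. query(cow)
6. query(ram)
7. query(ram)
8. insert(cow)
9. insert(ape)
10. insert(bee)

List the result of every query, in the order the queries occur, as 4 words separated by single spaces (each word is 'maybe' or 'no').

Start: bits=00000000000000
Op 1: insert eel -> sets bits 0 9 -> bits=10000000010000
Op 2: insert dog -> sets bits 6 7 -> bits=10000011010000
Op 3: query dog -> checks bit6=1, bit7=1 (all 1) -> maybe
Op 4: insert ram -> sets bits 0 4 -> bits=10001011010000
Op 5: query cow -> checks bit2=0, bit12=0 (has a 0) -> no
Op 6: query ram -> checks bit0=1, bit4=1 (all 1) -> maybe
Op 7: query ram -> checks bit0=1, bit4=1 (all 1) -> maybe
Op 8: insert cow -> sets bits 2 12 -> bits=10101011010010
Op 9: insert ape -> sets bits 3 11 -> bits=10111011010110
Op 10: insert bee -> sets bits 3 7 -> bits=10111011010110
Query results in order: maybe no maybe maybe

Answer: maybe no maybe maybe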